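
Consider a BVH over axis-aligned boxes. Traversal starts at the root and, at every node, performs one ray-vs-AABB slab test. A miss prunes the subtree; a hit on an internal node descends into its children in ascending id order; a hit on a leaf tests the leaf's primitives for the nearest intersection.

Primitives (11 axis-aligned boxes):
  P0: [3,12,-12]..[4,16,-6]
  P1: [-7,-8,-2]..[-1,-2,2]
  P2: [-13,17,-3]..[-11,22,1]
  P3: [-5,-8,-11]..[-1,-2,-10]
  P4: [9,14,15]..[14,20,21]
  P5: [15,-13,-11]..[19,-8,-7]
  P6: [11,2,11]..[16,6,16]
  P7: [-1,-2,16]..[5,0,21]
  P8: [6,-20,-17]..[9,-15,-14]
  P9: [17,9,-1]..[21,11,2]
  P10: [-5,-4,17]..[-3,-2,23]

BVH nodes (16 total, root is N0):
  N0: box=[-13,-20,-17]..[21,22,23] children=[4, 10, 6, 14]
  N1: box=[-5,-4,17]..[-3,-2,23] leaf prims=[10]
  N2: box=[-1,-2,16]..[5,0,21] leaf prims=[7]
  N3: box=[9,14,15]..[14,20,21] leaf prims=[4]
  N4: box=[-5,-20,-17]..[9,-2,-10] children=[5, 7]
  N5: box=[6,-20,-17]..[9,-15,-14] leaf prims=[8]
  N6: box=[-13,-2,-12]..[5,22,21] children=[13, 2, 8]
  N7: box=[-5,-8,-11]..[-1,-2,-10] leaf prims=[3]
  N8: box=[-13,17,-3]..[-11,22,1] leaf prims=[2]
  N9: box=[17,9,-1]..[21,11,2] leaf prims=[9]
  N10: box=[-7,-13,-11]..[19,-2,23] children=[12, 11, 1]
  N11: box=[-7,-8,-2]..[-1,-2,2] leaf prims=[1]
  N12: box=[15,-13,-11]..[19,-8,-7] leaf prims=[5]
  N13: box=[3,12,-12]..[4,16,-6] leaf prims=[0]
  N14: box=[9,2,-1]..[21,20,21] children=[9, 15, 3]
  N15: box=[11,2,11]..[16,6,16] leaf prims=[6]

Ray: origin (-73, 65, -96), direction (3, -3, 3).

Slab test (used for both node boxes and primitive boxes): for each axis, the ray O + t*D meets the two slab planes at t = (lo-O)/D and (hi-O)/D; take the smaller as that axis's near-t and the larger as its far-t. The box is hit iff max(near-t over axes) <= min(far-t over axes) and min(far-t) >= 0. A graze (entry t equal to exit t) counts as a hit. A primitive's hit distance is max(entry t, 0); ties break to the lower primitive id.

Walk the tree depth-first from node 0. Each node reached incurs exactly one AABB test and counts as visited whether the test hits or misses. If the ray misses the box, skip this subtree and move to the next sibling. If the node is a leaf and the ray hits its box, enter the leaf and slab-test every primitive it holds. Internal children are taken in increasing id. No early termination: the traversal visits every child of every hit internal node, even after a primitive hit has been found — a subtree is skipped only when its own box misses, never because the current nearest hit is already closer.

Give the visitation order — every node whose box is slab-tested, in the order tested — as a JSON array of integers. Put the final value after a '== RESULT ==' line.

Walk:
N0 x:[20,94/3] y:[43/3,85/3] z:[79/3,119/3] -> hit [79/3,85/3], descend [4, 6, 10, 14]
  N4 x:[68/3,82/3] y:[67/3,85/3] z:[79/3,86/3] -> hit [79/3,82/3], descend [5, 7]
    N5 x:[79/3,82/3] y:[80/3,85/3] z:[79/3,82/3] -> hit [80/3,82/3] leaf, test {P8@t=80/3}
    N7 x:[68/3,24] y:[67/3,73/3] z:[85/3,86/3] -> miss, prune
  N6 x:[20,26] y:[43/3,67/3] z:[28,39] -> miss, prune
  N10 x:[22,92/3] y:[67/3,26] z:[85/3,119/3] -> miss, prune
  N14 x:[82/3,94/3] y:[15,21] z:[95/3,39] -> miss, prune

Summary -> nodes [0, 4, 5, 7, 6, 10, 14]; box-tests=7; leaf-entries=1; first=P8

== RESULT ==
[0, 4, 5, 7, 6, 10, 14]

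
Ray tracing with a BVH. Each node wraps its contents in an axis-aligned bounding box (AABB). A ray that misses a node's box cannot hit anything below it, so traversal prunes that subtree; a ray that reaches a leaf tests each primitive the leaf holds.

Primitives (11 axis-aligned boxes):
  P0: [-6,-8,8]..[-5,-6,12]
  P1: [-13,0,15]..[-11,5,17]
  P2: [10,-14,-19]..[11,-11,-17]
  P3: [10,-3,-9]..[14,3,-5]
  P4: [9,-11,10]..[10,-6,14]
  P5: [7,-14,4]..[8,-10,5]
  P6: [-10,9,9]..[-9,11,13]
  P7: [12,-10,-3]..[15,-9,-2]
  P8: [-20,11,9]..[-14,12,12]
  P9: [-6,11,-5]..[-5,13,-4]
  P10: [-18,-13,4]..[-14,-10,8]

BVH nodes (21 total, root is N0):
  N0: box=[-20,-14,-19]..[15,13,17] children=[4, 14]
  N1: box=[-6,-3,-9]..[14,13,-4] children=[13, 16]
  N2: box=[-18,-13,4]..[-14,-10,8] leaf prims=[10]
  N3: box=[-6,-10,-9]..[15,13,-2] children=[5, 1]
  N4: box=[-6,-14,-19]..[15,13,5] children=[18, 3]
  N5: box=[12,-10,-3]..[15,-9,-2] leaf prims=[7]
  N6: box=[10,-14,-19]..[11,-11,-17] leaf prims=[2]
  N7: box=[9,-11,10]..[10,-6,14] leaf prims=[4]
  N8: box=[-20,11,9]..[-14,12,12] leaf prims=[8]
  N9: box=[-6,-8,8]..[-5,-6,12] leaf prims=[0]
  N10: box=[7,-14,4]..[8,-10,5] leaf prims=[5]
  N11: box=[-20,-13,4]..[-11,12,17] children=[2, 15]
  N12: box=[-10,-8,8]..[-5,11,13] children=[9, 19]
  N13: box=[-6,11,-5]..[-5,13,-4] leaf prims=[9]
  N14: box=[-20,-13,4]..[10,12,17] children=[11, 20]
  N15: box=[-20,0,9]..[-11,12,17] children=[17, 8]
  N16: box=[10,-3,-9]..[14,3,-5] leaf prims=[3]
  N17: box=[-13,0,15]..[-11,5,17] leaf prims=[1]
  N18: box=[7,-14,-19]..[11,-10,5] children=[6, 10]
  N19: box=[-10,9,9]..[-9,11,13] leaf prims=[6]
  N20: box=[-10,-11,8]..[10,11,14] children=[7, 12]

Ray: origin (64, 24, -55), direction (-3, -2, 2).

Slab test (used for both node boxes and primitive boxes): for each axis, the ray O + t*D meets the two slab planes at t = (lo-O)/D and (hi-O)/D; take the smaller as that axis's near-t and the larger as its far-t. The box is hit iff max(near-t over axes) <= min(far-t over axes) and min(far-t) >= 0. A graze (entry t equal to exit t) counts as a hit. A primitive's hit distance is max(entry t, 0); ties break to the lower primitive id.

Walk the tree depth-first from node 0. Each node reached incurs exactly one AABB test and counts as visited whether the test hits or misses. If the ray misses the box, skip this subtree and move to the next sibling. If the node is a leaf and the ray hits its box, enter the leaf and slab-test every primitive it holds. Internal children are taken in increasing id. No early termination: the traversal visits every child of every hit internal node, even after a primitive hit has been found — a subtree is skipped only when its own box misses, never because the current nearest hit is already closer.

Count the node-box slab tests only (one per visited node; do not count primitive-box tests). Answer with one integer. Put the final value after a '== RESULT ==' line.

Trace the traversal:
N0 x:[49/3,28] y:[11/2,19] z:[18,36] -> hit [18,19], descend [4, 14]
  N4 x:[49/3,70/3] y:[11/2,19] z:[18,30] -> hit [18,19], descend [3, 18]
    N3 x:[49/3,70/3] y:[11/2,17] z:[23,53/2] -> miss, prune
    N18 x:[53/3,19] y:[17,19] z:[18,30] -> hit [18,19], descend [6, 10]
      N6 x:[53/3,18] y:[35/2,19] z:[18,19] -> hit [18,18] leaf, test {P2@t=18}
      N10 x:[56/3,19] y:[17,19] z:[59/2,30] -> miss, prune
  N14 x:[18,28] y:[6,37/2] z:[59/2,36] -> miss, prune

Visited [0, 4, 3, 18, 6, 10, 14]. Tests: 7 box, 1 leaf. Nearest: P2.

== RESULT ==
7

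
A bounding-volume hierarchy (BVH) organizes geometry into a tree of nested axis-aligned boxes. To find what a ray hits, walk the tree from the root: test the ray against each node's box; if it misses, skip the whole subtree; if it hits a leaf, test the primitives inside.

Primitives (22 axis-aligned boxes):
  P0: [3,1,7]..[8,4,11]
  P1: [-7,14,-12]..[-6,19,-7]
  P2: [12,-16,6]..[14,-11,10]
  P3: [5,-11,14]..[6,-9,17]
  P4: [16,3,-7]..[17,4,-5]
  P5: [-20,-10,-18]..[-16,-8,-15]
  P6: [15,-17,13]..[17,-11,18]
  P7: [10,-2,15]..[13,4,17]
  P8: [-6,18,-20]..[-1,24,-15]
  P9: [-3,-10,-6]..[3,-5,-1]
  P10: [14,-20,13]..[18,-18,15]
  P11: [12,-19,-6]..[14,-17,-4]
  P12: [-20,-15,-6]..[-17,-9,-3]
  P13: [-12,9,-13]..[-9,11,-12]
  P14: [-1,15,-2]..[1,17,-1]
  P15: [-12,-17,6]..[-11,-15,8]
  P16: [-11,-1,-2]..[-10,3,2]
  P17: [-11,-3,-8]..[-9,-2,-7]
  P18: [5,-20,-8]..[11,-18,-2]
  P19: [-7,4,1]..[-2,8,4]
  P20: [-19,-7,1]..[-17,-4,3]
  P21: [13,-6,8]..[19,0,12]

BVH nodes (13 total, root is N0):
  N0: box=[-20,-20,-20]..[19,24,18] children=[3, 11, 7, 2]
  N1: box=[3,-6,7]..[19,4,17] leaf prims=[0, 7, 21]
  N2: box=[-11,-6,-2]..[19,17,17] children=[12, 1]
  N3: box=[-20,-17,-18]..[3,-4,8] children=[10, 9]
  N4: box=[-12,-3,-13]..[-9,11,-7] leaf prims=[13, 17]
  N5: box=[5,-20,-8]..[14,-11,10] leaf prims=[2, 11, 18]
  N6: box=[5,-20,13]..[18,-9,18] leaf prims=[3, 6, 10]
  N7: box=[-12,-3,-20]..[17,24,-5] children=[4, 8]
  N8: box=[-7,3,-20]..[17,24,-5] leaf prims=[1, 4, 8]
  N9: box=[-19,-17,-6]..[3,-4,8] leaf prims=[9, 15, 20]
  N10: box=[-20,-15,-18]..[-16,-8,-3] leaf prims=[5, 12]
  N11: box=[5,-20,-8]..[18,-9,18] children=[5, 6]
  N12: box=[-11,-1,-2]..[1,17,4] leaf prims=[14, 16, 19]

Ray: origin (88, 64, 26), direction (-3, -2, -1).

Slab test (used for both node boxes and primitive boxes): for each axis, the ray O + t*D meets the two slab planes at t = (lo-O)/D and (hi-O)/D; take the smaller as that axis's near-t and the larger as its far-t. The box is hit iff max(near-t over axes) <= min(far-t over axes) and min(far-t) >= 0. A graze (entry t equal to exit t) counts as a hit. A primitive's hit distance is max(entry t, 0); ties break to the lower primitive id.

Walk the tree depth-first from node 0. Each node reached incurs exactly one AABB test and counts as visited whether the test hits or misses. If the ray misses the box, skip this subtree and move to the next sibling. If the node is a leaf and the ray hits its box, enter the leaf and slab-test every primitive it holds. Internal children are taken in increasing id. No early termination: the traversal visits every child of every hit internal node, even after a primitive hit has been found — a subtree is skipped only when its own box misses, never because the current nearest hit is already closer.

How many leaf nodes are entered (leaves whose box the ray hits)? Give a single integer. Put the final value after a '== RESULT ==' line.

Walk:
N0 x:[23,36] y:[20,42] z:[8,46] -> hit [23,36], descend [2, 3, 7, 11]
  N2 x:[23,33] y:[47/2,35] z:[9,28] -> hit [47/2,28], descend [1, 12]
    N1 x:[23,85/3] y:[30,35] z:[9,19] -> miss, prune
    N12 x:[29,33] y:[47/2,65/2] z:[22,28] -> miss, prune
  N3 x:[85/3,36] y:[34,81/2] z:[18,44] -> hit [34,36], descend [9, 10]
    N9 x:[85/3,107/3] y:[34,81/2] z:[18,32] -> miss, prune
    N10 x:[104/3,36] y:[36,79/2] z:[29,44] -> hit [36,36] leaf, test {P5(miss), P12(miss)}
  N7 x:[71/3,100/3] y:[20,67/2] z:[31,46] -> hit [31,100/3], descend [4, 8]
    N4 x:[97/3,100/3] y:[53/2,67/2] z:[33,39] -> hit [33,100/3] leaf, test {P13(miss), P17@t=33}
    N8 x:[71/3,95/3] y:[20,61/2] z:[31,46] -> miss, prune
  N11 x:[70/3,83/3] y:[73/2,42] z:[8,34] -> miss, prune

11 AABB tests over nodes [0, 2, 1, 12, 3, 9, 10, 7, 4, 8, 11]; 2 leaves entered; closest P17.

== RESULT ==
2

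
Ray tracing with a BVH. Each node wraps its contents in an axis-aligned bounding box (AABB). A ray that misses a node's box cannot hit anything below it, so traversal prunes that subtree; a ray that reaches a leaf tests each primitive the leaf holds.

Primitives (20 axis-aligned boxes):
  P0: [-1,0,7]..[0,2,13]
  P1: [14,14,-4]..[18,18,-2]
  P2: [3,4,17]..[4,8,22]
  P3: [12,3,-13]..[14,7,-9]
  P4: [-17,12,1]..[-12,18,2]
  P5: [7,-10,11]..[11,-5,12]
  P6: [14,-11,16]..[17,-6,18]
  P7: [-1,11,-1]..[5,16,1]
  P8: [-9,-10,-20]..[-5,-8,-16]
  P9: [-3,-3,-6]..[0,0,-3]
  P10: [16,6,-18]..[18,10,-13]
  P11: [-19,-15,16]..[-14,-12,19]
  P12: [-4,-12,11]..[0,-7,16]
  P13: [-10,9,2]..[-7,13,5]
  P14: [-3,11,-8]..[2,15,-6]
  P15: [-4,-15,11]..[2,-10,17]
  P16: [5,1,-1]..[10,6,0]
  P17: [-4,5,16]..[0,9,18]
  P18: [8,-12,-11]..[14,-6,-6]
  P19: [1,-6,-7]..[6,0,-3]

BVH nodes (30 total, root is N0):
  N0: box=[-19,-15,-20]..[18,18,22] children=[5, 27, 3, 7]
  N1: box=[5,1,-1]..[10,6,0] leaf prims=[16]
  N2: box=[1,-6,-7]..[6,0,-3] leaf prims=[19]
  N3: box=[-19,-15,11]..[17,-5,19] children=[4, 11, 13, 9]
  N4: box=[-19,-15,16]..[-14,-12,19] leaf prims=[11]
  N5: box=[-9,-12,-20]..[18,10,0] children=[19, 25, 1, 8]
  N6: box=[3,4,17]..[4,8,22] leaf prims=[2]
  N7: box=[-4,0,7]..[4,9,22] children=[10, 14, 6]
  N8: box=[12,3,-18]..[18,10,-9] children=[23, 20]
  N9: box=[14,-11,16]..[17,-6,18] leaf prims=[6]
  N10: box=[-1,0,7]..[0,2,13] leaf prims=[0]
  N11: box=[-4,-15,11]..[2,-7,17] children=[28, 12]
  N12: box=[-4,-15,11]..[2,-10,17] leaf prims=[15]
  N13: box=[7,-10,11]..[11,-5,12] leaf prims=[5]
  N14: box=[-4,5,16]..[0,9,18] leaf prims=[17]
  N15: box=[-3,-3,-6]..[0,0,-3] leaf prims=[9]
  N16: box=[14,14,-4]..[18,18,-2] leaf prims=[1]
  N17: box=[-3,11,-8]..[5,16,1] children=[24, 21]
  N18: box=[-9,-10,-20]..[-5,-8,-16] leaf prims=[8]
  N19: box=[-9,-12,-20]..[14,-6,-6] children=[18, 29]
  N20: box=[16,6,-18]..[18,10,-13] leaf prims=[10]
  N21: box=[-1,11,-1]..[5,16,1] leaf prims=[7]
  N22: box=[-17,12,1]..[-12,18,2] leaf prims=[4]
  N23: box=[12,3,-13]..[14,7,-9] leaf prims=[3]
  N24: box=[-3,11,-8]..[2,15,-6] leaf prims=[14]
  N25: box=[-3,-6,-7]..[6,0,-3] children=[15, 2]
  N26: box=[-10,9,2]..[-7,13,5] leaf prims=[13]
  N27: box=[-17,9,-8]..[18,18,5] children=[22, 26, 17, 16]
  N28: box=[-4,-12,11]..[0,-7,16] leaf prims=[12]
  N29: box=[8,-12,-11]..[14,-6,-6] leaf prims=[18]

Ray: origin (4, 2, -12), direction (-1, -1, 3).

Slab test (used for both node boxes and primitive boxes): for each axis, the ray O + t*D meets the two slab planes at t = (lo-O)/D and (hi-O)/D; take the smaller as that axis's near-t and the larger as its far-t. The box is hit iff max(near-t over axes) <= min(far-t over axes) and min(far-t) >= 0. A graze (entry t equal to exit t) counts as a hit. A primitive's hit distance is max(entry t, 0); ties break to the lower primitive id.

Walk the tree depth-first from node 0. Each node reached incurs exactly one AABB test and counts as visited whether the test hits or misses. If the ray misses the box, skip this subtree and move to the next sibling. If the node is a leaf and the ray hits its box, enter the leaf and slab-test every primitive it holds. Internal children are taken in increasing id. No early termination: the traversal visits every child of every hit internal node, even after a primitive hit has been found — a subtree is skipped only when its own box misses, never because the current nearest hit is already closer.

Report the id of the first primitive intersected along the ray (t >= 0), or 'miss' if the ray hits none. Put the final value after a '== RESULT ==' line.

Traverse from the root:
N0 x:[-14,23] y:[-16,17] z:[-8/3,34/3] -> hit [-8/3,34/3], descend [3, 5, 7, 27]
  N3 x:[-13,23] y:[7,17] z:[23/3,31/3] -> hit [23/3,31/3], descend [4, 9, 11, 13]
    N4 x:[18,23] y:[14,17] z:[28/3,31/3] -> miss, prune
    N9 x:[-13,-10] y:[8,13] z:[28/3,10] -> miss, prune
    N11 x:[2,8] y:[9,17] z:[23/3,29/3] -> miss, prune
    N13 x:[-7,-3] y:[7,12] z:[23/3,8] -> miss, prune
  N5 x:[-14,13] y:[-8,14] z:[-8/3,4] -> hit [-8/3,4], descend [1, 8, 19, 25]
    N1 x:[-6,-1] y:[-4,1] z:[11/3,4] -> miss, prune
    N8 x:[-14,-8] y:[-8,-1] z:[-2,1] -> miss, prune
    N19 x:[-10,13] y:[8,14] z:[-8/3,2] -> miss, prune
    N25 x:[-2,7] y:[2,8] z:[5/3,3] -> hit [2,3], descend [2, 15]
      N2 x:[-2,3] y:[2,8] z:[5/3,3] -> hit [2,3] leaf, test {P19@t=2}
      N15 x:[4,7] y:[2,5] z:[2,3] -> miss, prune
  N7 x:[0,8] y:[-7,2] z:[19/3,34/3] -> miss, prune
  N27 x:[-14,21] y:[-16,-7] z:[4/3,17/3] -> miss, prune

Visited [0, 3, 4, 9, 11, 13, 5, 1, 8, 19, 25, 2, 15, 7, 27]. Tests: 15 box, 1 leaf. Nearest: P19.

== RESULT ==
19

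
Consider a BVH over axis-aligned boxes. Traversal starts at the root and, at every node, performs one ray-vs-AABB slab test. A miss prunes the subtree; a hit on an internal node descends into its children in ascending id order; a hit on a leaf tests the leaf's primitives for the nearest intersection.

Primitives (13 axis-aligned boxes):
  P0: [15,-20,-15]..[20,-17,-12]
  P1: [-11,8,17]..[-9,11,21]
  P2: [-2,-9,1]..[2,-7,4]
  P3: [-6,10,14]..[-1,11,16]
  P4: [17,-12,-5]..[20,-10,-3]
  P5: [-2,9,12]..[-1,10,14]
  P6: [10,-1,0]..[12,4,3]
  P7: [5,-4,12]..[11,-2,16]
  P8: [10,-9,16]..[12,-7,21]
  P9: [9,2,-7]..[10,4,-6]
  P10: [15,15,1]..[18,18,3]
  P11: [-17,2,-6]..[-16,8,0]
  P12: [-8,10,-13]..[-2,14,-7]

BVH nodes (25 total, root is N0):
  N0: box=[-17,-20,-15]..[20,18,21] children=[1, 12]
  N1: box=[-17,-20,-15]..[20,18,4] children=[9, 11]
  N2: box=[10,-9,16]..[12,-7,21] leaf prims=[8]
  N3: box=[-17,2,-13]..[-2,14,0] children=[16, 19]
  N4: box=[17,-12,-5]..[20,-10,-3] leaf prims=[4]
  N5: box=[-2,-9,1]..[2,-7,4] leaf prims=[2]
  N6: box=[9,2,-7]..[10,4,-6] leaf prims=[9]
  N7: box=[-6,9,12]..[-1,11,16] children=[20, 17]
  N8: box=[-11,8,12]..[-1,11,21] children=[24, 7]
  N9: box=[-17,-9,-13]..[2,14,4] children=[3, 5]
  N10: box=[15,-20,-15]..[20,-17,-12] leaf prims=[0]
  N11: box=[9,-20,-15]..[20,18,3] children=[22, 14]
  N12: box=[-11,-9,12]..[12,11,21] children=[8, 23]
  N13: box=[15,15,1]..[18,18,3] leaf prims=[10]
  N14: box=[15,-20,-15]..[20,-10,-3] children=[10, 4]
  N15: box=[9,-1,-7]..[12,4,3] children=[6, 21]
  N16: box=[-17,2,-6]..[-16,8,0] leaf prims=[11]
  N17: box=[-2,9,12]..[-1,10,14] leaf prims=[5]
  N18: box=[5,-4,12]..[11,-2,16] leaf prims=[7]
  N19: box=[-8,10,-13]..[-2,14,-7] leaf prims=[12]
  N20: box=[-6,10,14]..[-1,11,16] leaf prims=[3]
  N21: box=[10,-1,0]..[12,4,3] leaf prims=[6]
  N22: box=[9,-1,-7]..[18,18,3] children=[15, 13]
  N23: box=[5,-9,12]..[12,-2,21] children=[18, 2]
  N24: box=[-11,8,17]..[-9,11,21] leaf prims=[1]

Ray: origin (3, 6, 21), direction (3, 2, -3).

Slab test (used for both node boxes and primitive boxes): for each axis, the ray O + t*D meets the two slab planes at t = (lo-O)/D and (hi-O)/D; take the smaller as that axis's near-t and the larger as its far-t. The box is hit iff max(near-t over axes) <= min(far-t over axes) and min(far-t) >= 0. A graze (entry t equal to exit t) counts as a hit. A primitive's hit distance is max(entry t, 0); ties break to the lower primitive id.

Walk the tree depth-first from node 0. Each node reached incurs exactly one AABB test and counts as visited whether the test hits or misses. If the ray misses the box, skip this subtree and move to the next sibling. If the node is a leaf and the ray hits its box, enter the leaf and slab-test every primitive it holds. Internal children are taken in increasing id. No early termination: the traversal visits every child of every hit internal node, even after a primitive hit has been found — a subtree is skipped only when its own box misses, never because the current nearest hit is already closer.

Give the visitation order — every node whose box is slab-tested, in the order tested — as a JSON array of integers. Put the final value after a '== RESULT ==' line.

Walk:
N0 x:[-20/3,17/3] y:[-13,6] z:[0,12] -> hit [0,17/3], descend [1, 12]
  N1 x:[-20/3,17/3] y:[-13,6] z:[17/3,12] -> hit [17/3,17/3], descend [9, 11]
    N9 x:[-20/3,-1/3] y:[-15/2,4] z:[17/3,34/3] -> miss, prune
    N11 x:[2,17/3] y:[-13,6] z:[6,12] -> miss, prune
  N12 x:[-14/3,3] y:[-15/2,5/2] z:[0,3] -> hit [0,5/2], descend [8, 23]
    N8 x:[-14/3,-4/3] y:[1,5/2] z:[0,3] -> miss, prune
    N23 x:[2/3,3] y:[-15/2,-4] z:[0,3] -> miss, prune

Visited [0, 1, 9, 11, 12, 8, 23]. Tests: 7 box, 0 leaf. Nearest: miss.

== RESULT ==
[0, 1, 9, 11, 12, 8, 23]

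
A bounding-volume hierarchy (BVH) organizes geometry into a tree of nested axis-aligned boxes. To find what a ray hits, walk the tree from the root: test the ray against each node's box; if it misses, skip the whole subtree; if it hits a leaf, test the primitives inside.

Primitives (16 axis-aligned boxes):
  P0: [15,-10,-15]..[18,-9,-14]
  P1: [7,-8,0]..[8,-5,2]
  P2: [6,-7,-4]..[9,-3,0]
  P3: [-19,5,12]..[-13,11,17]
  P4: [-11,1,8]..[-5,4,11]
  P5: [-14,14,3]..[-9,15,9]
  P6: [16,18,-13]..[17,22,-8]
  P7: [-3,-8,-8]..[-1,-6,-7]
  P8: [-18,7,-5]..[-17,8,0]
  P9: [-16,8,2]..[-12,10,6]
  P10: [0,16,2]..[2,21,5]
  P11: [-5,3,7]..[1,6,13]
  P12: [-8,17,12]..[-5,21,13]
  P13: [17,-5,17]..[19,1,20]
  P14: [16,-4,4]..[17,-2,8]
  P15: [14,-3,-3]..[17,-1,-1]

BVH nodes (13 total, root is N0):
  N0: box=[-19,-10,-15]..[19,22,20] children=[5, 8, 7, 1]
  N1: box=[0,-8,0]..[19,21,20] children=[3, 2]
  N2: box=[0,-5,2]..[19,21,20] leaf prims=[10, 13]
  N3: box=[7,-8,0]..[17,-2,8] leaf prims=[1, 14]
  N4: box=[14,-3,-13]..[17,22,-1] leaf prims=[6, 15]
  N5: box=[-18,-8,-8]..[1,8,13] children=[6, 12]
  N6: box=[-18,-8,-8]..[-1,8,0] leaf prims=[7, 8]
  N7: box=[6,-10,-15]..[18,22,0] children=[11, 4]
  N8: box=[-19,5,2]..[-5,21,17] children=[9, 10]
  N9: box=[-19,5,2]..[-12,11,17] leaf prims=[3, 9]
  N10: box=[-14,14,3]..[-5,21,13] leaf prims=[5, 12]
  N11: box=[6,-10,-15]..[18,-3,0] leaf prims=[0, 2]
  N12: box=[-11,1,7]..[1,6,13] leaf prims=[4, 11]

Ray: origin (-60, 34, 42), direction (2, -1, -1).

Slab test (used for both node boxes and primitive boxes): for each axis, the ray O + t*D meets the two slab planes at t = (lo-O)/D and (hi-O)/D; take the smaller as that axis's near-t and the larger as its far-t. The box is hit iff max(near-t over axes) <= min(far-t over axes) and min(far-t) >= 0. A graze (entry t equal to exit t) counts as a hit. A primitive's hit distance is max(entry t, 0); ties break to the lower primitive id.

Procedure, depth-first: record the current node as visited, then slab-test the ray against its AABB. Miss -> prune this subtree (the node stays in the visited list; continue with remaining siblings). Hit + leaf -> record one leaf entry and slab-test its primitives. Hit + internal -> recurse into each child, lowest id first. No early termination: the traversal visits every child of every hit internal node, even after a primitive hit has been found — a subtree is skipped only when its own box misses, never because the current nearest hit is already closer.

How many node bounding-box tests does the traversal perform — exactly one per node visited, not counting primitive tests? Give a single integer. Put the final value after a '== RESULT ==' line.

Trace the traversal:
N0 x:[41/2,79/2] y:[12,44] z:[22,57] -> hit [22,79/2], descend [1, 5, 7, 8]
  N1 x:[30,79/2] y:[13,42] z:[22,42] -> hit [30,79/2], descend [2, 3]
    N2 x:[30,79/2] y:[13,39] z:[22,40] -> hit [30,39] leaf, test {P10(miss), P13(miss)}
    N3 x:[67/2,77/2] y:[36,42] z:[34,42] -> hit [36,77/2] leaf, test {P1(miss), P14@t=38}
  N5 x:[21,61/2] y:[26,42] z:[29,50] -> hit [29,61/2], descend [6, 12]
    N6 x:[21,59/2] y:[26,42] z:[42,50] -> miss, prune
    N12 x:[49/2,61/2] y:[28,33] z:[29,35] -> hit [29,61/2] leaf, test {P4(miss), P11@t=29}
  N7 x:[33,39] y:[12,44] z:[42,57] -> miss, prune
  N8 x:[41/2,55/2] y:[13,29] z:[25,40] -> hit [25,55/2], descend [9, 10]
    N9 x:[41/2,24] y:[23,29] z:[25,40] -> miss, prune
    N10 x:[23,55/2] y:[13,20] z:[29,39] -> miss, prune

order=[0, 1, 2, 3, 5, 6, 12, 7, 8, 9, 10]  |boxes|=11  |leaves|=3  hit=P11

== RESULT ==
11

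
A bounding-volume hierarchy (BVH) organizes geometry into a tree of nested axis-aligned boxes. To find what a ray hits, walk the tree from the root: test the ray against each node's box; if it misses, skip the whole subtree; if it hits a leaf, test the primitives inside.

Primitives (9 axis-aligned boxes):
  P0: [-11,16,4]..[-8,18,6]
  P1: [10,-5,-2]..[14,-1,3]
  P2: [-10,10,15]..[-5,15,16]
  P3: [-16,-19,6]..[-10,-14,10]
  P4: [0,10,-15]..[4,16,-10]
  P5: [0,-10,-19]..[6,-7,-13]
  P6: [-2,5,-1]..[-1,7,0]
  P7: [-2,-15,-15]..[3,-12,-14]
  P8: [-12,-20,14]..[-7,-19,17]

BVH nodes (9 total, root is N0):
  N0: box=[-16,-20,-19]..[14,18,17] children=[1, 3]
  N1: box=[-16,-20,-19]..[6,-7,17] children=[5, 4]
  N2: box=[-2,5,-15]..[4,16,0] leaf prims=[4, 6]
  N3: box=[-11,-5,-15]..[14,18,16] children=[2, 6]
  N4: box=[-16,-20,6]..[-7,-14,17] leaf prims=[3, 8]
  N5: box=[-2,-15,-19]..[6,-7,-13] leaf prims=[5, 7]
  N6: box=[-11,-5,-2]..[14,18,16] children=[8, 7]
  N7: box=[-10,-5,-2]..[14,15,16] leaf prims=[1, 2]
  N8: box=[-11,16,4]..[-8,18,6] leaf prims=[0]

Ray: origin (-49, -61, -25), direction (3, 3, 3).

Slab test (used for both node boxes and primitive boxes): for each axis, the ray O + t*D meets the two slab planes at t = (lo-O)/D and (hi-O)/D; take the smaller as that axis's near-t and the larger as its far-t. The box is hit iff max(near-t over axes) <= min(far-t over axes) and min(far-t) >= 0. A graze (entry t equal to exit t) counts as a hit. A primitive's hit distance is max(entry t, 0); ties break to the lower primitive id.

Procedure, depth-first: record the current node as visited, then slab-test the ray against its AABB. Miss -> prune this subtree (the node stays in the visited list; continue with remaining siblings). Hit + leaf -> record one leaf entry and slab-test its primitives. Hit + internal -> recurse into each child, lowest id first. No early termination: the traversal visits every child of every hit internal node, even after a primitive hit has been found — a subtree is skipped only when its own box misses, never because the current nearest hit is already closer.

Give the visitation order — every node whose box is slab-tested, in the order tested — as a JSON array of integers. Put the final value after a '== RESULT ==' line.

Walk:
N0 x:[11,21] y:[41/3,79/3] z:[2,14] -> hit [41/3,14], descend [1, 3]
  N1 x:[11,55/3] y:[41/3,18] z:[2,14] -> hit [41/3,14], descend [4, 5]
    N4 x:[11,14] y:[41/3,47/3] z:[31/3,14] -> hit [41/3,14] leaf, test {P3(miss), P8@t=41/3}
    N5 x:[47/3,55/3] y:[46/3,18] z:[2,4] -> miss, prune
  N3 x:[38/3,21] y:[56/3,79/3] z:[10/3,41/3] -> miss, prune

Summary -> nodes [0, 1, 4, 5, 3]; box-tests=5; leaf-entries=1; first=P8

== RESULT ==
[0, 1, 4, 5, 3]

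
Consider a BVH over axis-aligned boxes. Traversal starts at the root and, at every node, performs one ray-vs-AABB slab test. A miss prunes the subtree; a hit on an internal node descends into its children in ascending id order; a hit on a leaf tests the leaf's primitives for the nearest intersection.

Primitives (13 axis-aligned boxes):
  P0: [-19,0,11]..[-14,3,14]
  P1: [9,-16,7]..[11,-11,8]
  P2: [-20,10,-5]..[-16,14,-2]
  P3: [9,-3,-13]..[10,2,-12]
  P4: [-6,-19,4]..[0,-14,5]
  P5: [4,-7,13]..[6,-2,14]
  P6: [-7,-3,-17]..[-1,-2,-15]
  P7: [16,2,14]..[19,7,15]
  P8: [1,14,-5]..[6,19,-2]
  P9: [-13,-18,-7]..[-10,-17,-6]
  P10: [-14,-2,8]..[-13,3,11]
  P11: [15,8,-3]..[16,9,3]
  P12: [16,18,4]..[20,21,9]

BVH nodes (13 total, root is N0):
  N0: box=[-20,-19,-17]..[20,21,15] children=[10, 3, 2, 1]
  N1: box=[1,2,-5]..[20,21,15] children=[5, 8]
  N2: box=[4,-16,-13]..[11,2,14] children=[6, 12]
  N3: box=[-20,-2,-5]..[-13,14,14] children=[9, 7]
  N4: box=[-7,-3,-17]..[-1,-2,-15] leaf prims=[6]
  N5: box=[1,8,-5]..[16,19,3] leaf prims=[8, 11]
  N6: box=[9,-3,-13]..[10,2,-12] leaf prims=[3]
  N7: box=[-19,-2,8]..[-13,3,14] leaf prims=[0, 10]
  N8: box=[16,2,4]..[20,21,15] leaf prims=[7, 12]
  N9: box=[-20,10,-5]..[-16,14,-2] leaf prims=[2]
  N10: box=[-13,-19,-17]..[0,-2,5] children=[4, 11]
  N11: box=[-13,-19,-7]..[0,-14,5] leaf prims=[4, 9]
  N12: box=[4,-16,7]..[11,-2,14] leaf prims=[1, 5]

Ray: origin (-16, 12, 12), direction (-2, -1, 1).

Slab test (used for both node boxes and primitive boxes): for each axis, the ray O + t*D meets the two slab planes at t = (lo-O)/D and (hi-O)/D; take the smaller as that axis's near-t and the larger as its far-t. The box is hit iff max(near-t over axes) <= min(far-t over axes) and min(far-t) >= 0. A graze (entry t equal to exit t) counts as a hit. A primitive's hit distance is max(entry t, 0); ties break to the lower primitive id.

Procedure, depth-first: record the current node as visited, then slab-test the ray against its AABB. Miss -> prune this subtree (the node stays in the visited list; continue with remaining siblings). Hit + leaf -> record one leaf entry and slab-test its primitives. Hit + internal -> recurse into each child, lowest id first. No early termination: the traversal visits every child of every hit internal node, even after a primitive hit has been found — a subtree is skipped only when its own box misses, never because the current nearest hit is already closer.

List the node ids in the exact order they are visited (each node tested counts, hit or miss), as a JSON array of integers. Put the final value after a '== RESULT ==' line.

Traverse from the root:
N0 x:[-18,2] y:[-9,31] z:[-29,3] -> hit [-9,2], descend [1, 2, 3, 10]
  N1 x:[-18,-17/2] y:[-9,10] z:[-17,3] -> miss, prune
  N2 x:[-27/2,-10] y:[10,28] z:[-25,2] -> miss, prune
  N3 x:[-3/2,2] y:[-2,14] z:[-17,2] -> hit [-3/2,2], descend [7, 9]
    N7 x:[-3/2,3/2] y:[9,14] z:[-4,2] -> miss, prune
    N9 x:[0,2] y:[-2,2] z:[-17,-14] -> miss, prune
  N10 x:[-8,-3/2] y:[14,31] z:[-29,-7] -> miss, prune

Visited [0, 1, 2, 3, 7, 9, 10]. Tests: 7 box, 0 leaf. Nearest: miss.

== RESULT ==
[0, 1, 2, 3, 7, 9, 10]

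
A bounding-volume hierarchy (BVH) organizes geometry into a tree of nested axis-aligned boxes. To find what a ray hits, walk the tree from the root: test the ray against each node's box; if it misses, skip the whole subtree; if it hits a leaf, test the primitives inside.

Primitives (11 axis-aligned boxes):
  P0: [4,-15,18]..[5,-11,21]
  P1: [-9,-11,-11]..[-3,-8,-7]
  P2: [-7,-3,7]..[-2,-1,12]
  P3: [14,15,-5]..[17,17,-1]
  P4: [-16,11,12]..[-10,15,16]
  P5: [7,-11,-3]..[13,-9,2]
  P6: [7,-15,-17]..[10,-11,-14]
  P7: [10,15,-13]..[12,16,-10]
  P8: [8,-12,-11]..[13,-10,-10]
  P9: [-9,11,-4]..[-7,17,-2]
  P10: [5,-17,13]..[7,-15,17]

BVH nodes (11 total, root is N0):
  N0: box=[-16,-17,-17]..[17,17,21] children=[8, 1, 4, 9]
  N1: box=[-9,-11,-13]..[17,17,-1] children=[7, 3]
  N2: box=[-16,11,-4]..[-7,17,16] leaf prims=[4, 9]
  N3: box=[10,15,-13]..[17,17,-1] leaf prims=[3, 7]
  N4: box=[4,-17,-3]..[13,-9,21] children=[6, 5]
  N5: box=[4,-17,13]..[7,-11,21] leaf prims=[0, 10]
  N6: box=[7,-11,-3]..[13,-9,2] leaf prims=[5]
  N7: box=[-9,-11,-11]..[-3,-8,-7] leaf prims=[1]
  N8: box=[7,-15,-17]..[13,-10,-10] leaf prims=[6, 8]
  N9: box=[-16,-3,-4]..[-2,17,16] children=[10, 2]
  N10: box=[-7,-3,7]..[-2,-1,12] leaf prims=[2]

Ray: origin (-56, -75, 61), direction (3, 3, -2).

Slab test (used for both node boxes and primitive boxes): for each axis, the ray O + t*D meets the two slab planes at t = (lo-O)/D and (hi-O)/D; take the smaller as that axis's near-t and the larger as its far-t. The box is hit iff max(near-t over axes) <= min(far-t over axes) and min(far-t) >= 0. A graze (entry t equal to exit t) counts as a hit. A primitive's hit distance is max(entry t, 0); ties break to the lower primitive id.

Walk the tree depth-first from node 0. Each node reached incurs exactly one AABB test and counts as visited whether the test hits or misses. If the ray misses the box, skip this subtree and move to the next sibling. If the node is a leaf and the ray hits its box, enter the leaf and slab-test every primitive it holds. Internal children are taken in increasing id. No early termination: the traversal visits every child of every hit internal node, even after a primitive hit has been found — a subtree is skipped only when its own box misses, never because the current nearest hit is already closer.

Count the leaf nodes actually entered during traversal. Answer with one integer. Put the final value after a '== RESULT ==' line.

Walk:
N0 x:[40/3,73/3] y:[58/3,92/3] z:[20,39] -> hit [20,73/3], descend [1, 4, 8, 9]
  N1 x:[47/3,73/3] y:[64/3,92/3] z:[31,37] -> miss, prune
  N4 x:[20,23] y:[58/3,22] z:[20,32] -> hit [20,22], descend [5, 6]
    N5 x:[20,21] y:[58/3,64/3] z:[20,24] -> hit [20,21] leaf, test {P0@t=20, P10(miss)}
    N6 x:[21,23] y:[64/3,22] z:[59/2,32] -> miss, prune
  N8 x:[21,23] y:[20,65/3] z:[71/2,39] -> miss, prune
  N9 x:[40/3,18] y:[24,92/3] z:[45/2,65/2] -> miss, prune

order=[0, 1, 4, 5, 6, 8, 9]  |boxes|=7  |leaves|=1  hit=P0

== RESULT ==
1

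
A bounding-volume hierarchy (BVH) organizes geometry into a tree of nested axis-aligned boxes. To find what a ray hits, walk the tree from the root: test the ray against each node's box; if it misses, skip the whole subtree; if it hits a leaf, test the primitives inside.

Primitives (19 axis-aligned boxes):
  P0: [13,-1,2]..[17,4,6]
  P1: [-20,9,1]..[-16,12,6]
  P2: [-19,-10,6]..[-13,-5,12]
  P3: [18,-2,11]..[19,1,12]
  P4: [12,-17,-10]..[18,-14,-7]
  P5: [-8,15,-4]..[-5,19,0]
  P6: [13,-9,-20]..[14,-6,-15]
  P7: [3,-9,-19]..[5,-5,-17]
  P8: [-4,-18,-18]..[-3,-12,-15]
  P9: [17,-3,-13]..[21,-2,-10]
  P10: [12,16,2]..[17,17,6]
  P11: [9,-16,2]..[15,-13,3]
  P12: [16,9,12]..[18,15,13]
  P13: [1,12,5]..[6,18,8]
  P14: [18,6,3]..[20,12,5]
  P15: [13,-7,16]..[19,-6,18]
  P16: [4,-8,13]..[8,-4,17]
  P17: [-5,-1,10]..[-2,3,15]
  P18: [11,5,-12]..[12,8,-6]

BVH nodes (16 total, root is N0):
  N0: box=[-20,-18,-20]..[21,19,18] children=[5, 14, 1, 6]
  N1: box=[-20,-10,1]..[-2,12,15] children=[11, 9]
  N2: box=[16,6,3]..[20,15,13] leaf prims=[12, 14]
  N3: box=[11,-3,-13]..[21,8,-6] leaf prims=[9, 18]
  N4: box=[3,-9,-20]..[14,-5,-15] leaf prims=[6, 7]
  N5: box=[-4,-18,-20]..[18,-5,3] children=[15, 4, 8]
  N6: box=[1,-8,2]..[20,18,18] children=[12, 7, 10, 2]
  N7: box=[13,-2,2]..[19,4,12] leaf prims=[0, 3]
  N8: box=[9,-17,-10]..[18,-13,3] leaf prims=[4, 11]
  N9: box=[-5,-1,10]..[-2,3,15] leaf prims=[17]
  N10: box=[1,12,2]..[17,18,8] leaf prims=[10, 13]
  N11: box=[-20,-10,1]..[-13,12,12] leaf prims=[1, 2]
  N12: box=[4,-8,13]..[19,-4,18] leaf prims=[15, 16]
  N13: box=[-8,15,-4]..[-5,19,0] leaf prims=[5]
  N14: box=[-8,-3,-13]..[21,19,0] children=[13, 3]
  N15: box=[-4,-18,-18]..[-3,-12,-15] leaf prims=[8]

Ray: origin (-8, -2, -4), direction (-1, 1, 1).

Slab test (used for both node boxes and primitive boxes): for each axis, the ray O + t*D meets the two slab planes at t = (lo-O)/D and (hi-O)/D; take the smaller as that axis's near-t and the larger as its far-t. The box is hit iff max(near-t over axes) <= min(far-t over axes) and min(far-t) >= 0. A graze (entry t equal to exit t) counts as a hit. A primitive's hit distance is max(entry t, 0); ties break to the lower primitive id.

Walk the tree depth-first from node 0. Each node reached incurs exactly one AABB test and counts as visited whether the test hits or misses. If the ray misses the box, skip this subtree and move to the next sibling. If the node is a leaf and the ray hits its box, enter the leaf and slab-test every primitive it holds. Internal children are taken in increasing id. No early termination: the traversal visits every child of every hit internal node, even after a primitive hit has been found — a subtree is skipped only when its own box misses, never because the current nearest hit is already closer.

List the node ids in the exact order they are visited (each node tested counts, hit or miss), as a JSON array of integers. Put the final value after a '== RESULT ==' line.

Trace the traversal:
N0 x:[-29,12] y:[-16,21] z:[-16,22] -> hit [-16,12], descend [1, 5, 6, 14]
  N1 x:[-6,12] y:[-8,14] z:[5,19] -> hit [5,12], descend [9, 11]
    N9 x:[-6,-3] y:[1,5] z:[14,19] -> miss, prune
    N11 x:[5,12] y:[-8,14] z:[5,16] -> hit [5,12] leaf, test {P1(miss), P2(miss)}
  N5 x:[-26,-4] y:[-16,-3] z:[-16,7] -> miss, prune
  N6 x:[-28,-9] y:[-6,20] z:[6,22] -> miss, prune
  N14 x:[-29,0] y:[-1,21] z:[-9,4] -> hit [-1,0], descend [3, 13]
    N3 x:[-29,-19] y:[-1,10] z:[-9,-2] -> miss, prune
    N13 x:[-3,0] y:[17,21] z:[0,4] -> miss, prune

order=[0, 1, 9, 11, 5, 6, 14, 3, 13]  |boxes|=9  |leaves|=1  hit=miss

== RESULT ==
[0, 1, 9, 11, 5, 6, 14, 3, 13]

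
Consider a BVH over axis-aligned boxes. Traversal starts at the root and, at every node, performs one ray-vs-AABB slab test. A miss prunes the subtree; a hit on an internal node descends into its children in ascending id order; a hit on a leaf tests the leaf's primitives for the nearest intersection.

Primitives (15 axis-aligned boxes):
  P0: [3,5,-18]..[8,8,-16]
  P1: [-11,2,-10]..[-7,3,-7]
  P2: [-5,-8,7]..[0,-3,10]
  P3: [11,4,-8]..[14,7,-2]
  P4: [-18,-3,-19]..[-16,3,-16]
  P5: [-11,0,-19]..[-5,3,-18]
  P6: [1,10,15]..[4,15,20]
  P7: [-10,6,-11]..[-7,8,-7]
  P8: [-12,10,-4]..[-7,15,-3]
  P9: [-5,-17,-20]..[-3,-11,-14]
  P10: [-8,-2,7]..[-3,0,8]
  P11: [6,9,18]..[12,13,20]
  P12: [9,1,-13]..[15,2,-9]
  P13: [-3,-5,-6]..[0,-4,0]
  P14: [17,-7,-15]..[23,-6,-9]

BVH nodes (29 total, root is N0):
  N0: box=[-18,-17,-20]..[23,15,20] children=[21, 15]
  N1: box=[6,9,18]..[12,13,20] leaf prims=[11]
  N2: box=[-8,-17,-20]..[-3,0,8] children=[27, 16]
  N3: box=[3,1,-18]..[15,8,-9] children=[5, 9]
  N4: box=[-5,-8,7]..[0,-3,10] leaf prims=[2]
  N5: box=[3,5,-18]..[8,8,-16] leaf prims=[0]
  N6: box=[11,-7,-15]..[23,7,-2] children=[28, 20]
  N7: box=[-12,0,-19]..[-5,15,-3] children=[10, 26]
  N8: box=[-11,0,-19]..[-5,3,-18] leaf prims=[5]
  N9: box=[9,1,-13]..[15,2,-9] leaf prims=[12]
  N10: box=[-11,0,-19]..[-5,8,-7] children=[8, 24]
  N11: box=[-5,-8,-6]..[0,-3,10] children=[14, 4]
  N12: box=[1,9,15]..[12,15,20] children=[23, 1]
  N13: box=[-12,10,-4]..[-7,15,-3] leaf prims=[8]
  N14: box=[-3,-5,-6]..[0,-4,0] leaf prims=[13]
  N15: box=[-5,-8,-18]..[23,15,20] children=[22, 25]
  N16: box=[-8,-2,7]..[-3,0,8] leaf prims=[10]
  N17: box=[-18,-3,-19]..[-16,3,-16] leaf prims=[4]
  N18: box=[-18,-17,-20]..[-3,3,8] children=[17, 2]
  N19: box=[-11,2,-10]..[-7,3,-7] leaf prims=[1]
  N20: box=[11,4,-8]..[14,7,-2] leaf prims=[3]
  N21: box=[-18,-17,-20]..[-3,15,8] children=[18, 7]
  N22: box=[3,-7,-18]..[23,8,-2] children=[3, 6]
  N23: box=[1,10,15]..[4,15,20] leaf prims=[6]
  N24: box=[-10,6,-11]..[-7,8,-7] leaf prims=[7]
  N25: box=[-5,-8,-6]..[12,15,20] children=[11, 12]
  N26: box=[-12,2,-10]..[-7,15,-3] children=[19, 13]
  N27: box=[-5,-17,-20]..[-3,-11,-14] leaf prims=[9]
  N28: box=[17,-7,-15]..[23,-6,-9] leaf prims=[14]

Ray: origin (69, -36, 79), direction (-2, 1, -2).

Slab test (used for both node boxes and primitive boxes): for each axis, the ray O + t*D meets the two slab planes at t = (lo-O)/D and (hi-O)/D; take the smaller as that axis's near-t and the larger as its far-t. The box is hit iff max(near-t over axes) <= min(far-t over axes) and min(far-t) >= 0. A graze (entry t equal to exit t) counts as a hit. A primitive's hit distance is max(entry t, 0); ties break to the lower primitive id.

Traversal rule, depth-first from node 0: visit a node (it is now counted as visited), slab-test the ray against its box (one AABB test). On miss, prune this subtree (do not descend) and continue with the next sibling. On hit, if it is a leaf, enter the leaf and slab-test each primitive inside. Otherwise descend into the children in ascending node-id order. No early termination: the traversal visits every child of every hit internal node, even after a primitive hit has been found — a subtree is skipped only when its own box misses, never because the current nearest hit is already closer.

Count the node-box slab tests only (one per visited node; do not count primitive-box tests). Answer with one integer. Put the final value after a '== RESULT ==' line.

Trace the traversal:
N0 x:[23,87/2] y:[19,51] z:[59/2,99/2] -> hit [59/2,87/2], descend [15, 21]
  N15 x:[23,37] y:[28,51] z:[59/2,97/2] -> hit [59/2,37], descend [22, 25]
    N22 x:[23,33] y:[29,44] z:[81/2,97/2] -> miss, prune
    N25 x:[57/2,37] y:[28,51] z:[59/2,85/2] -> hit [59/2,37], descend [11, 12]
      N11 x:[69/2,37] y:[28,33] z:[69/2,85/2] -> miss, prune
      N12 x:[57/2,34] y:[45,51] z:[59/2,32] -> miss, prune
  N21 x:[36,87/2] y:[19,51] z:[71/2,99/2] -> hit [36,87/2], descend [7, 18]
    N7 x:[37,81/2] y:[36,51] z:[41,49] -> miss, prune
    N18 x:[36,87/2] y:[19,39] z:[71/2,99/2] -> hit [36,39], descend [2, 17]
      N2 x:[36,77/2] y:[19,36] z:[71/2,99/2] -> hit [36,36], descend [16, 27]
        N16 x:[36,77/2] y:[34,36] z:[71/2,36] -> hit [36,36] leaf, test {P10@t=36}
        N27 x:[36,37] y:[19,25] z:[93/2,99/2] -> miss, prune
      N17 x:[85/2,87/2] y:[33,39] z:[95/2,49] -> miss, prune

order=[0, 15, 22, 25, 11, 12, 21, 7, 18, 2, 16, 27, 17]  |boxes|=13  |leaves|=1  hit=P10

== RESULT ==
13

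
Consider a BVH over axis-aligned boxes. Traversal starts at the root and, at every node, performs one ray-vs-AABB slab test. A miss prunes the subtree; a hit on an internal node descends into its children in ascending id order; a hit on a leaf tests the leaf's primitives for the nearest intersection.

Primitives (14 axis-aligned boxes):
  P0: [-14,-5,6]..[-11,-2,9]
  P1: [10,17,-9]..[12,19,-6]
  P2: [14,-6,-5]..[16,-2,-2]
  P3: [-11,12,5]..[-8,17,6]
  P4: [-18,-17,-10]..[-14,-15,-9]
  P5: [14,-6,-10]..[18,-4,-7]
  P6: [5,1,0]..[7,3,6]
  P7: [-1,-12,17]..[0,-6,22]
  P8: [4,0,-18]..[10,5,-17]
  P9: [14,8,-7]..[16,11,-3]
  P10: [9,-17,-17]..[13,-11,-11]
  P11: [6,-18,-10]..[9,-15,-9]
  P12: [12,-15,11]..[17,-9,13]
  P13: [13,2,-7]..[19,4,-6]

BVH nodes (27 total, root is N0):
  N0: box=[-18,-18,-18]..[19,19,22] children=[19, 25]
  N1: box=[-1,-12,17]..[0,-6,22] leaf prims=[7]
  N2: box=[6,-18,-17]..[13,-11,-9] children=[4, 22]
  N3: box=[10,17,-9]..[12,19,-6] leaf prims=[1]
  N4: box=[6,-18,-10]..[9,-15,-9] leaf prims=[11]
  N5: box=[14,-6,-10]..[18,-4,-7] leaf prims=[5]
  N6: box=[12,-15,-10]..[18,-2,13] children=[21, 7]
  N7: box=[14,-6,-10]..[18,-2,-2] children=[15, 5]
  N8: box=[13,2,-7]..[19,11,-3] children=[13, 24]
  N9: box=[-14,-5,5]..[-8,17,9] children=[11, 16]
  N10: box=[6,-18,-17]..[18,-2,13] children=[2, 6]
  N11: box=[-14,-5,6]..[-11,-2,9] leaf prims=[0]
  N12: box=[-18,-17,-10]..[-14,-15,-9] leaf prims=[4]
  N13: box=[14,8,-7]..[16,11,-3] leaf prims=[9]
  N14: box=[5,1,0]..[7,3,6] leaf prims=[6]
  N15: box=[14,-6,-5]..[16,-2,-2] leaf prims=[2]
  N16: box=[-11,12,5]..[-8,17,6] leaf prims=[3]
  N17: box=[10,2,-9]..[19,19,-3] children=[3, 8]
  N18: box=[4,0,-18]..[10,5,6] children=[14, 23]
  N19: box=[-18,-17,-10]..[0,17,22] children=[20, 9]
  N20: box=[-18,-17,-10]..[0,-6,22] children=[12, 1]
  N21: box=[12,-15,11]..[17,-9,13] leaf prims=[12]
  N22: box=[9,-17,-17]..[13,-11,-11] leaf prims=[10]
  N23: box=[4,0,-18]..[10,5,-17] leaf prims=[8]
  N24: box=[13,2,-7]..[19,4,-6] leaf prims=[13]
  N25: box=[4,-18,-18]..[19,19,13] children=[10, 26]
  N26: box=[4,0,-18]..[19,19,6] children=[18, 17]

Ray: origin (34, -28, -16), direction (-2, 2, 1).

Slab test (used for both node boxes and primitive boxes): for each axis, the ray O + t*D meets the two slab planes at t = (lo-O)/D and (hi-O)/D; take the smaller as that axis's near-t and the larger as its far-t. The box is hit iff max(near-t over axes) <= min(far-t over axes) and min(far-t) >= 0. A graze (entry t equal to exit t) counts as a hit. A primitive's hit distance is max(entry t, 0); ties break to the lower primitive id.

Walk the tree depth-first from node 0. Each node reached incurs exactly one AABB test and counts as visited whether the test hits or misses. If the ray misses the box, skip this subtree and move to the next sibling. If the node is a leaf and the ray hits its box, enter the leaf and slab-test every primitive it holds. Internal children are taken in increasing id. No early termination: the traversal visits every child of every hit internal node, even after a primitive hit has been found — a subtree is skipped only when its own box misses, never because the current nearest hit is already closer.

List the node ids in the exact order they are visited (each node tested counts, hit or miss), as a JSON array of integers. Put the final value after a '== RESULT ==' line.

Trace the traversal:
N0 x:[15/2,26] y:[5,47/2] z:[-2,38] -> hit [15/2,47/2], descend [19, 25]
  N19 x:[17,26] y:[11/2,45/2] z:[6,38] -> hit [17,45/2], descend [9, 20]
    N9 x:[21,24] y:[23/2,45/2] z:[21,25] -> hit [21,45/2], descend [11, 16]
      N11 x:[45/2,24] y:[23/2,13] z:[22,25] -> miss, prune
      N16 x:[21,45/2] y:[20,45/2] z:[21,22] -> hit [21,22] leaf, test {P3@t=21}
    N20 x:[17,26] y:[11/2,11] z:[6,38] -> miss, prune
  N25 x:[15/2,15] y:[5,47/2] z:[-2,29] -> hit [15/2,15], descend [10, 26]
    N10 x:[8,14] y:[5,13] z:[-1,29] -> hit [8,13], descend [2, 6]
      N2 x:[21/2,14] y:[5,17/2] z:[-1,7] -> miss, prune
      N6 x:[8,11] y:[13/2,13] z:[6,29] -> hit [8,11], descend [7, 21]
        N7 x:[8,10] y:[11,13] z:[6,14] -> miss, prune
        N21 x:[17/2,11] y:[13/2,19/2] z:[27,29] -> miss, prune
    N26 x:[15/2,15] y:[14,47/2] z:[-2,22] -> hit [14,15], descend [17, 18]
      N17 x:[15/2,12] y:[15,47/2] z:[7,13] -> miss, prune
      N18 x:[12,15] y:[14,33/2] z:[-2,22] -> hit [14,15], descend [14, 23]
        N14 x:[27/2,29/2] y:[29/2,31/2] z:[16,22] -> miss, prune
        N23 x:[12,15] y:[14,33/2] z:[-2,-1] -> miss, prune

Summary -> nodes [0, 19, 9, 11, 16, 20, 25, 10, 2, 6, 7, 21, 26, 17, 18, 14, 23]; box-tests=17; leaf-entries=1; first=P3

== RESULT ==
[0, 19, 9, 11, 16, 20, 25, 10, 2, 6, 7, 21, 26, 17, 18, 14, 23]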